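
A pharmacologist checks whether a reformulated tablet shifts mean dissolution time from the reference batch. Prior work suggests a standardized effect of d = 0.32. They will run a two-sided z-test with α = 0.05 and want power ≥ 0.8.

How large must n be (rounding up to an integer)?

n = 77

For power 0.8 need Φ(δ − z_{0.025}) = 0.8, so δ = z_{0.025} + z_{0.20} = 1.960 + 0.842 = 2.802.
(For δ > 0 the lower-tail rejection region contributes negligibly to power, so the one-term inversion is standard.)
δ = d·√n ⇒ n = (δ/d)² = (2.802 / 0.32)² = 76.65.
Round up to the next whole unit.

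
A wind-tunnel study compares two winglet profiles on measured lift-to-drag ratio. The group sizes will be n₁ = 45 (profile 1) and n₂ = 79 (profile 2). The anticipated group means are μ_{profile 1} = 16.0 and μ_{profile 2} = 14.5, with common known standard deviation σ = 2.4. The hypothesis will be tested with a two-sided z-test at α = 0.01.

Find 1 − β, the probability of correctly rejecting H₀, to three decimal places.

Power ≈ 0.780

Standardized effect: d = |μ_{profile 1} − μ_{profile 2}| / σ = |16.0 − 14.5| / 2.4 = 0.6250
Noncentrality parameter: δ = d / √(1/n₁ + 1/n₂) = 0.6250 / √(1/45 + 1/79) = 3.3465
Two-sided α = 0.01 → critical value z_{0.005} = 2.576.
Power = Φ(δ − 2.576) + Φ(−δ − 2.576) = Φ(0.771) + Φ(-5.922) = 0.7795 + 0.0000 = 0.7795.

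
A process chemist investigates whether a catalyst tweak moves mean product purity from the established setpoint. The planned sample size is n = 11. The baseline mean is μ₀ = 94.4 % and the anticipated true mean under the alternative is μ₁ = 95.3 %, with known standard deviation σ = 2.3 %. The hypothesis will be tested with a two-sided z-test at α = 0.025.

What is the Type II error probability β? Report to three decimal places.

β ≈ 0.827

Standardized effect: d = |μ₁ − μ₀| / σ = |95.3 − 94.4| / 2.3 = 0.3913
Noncentrality parameter: δ = d·√n = 0.3913 × √11 = 1.2978
Two-sided α = 0.025 → critical value z_{0.0125} = 2.241.
Power = Φ(δ − 2.241) + Φ(−δ − 2.241) = Φ(-0.944) + Φ(-3.539) = 0.1727 + 0.0002 = 0.1729.
Type II error: β = 1 − power = 1 − 0.1729 = 0.8271.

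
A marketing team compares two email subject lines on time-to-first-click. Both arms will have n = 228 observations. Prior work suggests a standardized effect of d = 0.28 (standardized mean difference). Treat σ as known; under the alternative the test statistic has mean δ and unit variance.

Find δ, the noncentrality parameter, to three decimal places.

The noncentrality parameter scales effect size by the design's sample-size factor: δ = d·√(n/2) = 0.28 × √(228/2) = 2.9896

δ ≈ 2.990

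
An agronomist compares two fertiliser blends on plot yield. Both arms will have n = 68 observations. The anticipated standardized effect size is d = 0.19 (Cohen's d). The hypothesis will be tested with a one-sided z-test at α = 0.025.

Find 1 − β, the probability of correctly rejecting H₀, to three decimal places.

Noncentrality parameter: δ = d·√(n/2) = 0.19 × √(68/2) = 1.1079
Critical value for a one-sided test at α = 0.025: z_α = 1.960.
Power = P(Z > 1.960 − δ) = Φ(-0.852) = 0.1971.

Power ≈ 0.197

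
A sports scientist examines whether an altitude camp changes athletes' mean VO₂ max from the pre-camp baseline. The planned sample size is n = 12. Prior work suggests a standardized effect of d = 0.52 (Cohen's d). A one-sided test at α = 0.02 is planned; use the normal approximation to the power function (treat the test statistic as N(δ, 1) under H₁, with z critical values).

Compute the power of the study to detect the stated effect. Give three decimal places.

Power ≈ 0.400

Noncentrality parameter: δ = d·√n = 0.52 × √12 = 1.8013
Critical value for a one-sided test at α = 0.02: z_α = 2.054.
Power = Φ(δ − 2.054) = Φ(-0.252) = 0.4004.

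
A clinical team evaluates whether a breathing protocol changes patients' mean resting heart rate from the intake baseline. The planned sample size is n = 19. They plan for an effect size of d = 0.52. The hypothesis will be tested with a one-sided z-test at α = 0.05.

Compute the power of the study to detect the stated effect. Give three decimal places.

Power ≈ 0.733

Noncentrality parameter: δ = d·√n = 0.52 × √19 = 2.2666
One-sided α = 0.05 → critical value z_{0.05} = 1.645.
Power = P(Z > 1.645 − δ) = Φ(0.622) = 0.7330.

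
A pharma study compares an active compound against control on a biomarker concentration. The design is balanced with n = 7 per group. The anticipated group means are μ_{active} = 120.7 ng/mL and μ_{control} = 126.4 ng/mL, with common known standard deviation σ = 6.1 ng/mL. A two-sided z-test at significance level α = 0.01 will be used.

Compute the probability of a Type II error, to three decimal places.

β ≈ 0.796

Standardized effect: d = |μ_{active} − μ_{control}| / σ = |120.7 − 126.4| / 6.1 = 0.9344
Noncentrality parameter: δ = d·√(n/2) = 0.9344 × √(7/2) = 1.7482
Critical value for a two-sided test at α = 0.01: z_{α/2} = 2.576.
Power = Φ(δ − 2.576) + Φ(−δ − 2.576) = Φ(-0.828) + Φ(-4.324) = 0.2039 + 0.0000 = 0.2039.
Type II error: β = 1 − power = 1 − 0.2039 = 0.7961.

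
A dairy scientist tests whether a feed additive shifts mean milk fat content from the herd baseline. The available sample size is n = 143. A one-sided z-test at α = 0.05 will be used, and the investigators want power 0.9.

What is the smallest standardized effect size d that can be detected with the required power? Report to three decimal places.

Need Φ(δ − 1.645) = 0.9, so δ = 1.645 + 1.282 = 2.926.
δ = d·√n ⇒ d = δ/√n = 2.926/√143 = 0.2447.

d ≈ 0.245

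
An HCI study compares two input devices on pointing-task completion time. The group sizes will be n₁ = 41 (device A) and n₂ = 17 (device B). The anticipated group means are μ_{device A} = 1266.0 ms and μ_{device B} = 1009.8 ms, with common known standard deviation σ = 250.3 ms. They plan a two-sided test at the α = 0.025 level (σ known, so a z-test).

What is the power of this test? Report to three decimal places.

Power ≈ 0.904

Standardized effect: d = |μ_{device A} − μ_{device B}| / σ = |1266.0 − 1009.8| / 250.3 = 1.0236
Noncentrality parameter: δ = d / √(1/n₁ + 1/n₂) = 1.0236 / √(1/41 + 1/17) = 3.5483
Two-sided α = 0.025 → critical value z_{0.0125} = 2.241.
Power = Φ(δ − 2.241) + Φ(−δ − 2.241) = Φ(1.307) + Φ(-5.790) = 0.9044 + 0.0000 = 0.9044.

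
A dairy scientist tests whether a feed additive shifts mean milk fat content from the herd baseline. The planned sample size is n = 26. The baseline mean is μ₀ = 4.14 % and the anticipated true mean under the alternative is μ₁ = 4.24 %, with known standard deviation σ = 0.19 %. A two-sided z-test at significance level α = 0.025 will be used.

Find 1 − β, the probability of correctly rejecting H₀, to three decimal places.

Power ≈ 0.671

Standardized effect: d = |μ₁ − μ₀| / σ = |4.24 − 4.14| / 0.19 = 0.5263
Noncentrality parameter: δ = d·√n = 0.5263 × √26 = 2.6837
Critical value for a two-sided test at α = 0.025: z_{α/2} = 2.241.
Power = Φ(δ − 2.241) + Φ(−δ − 2.241) = Φ(0.442) + Φ(-4.925) = 0.6709 + 0.0000 = 0.6709.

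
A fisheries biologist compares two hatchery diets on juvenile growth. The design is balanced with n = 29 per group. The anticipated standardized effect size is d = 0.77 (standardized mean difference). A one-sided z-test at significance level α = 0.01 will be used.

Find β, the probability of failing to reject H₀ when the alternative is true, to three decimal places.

β ≈ 0.272

Noncentrality parameter: δ = d·√(n/2) = 0.77 × √(29/2) = 2.9321
Critical value for a one-sided test at α = 0.01: z_α = 2.326.
Power = Φ(δ − 2.326) = Φ(0.606) = 0.7277.
Type II error: β = 1 − power = 1 − 0.7277 = 0.2723.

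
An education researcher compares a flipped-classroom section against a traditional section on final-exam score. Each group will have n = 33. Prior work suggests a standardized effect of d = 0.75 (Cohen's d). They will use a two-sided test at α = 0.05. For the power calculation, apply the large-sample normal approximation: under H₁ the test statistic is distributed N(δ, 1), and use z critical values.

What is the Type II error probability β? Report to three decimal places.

β ≈ 0.139

Noncentrality parameter: δ = d·√(n/2) = 0.75 × √(33/2) = 3.0465
Two-sided α = 0.05 → critical value z_{0.025} = 1.960.
Power = Φ(δ − 1.960) + Φ(−δ − 1.960) = Φ(1.087) + Φ(-5.006) = 0.8614 + 0.0000 = 0.8614.
Type II error: β = 1 − power = 1 − 0.8614 = 0.1386.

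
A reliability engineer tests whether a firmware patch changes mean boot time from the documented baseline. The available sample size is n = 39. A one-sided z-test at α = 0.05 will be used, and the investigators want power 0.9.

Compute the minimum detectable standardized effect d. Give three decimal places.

Required noncentrality: δ = z_{0.05} + z_{0.10} = 1.645 + 1.282 = 2.926.
δ = d·√n ⇒ d = δ/√n = 2.926/√39 = 0.4686.

d ≈ 0.469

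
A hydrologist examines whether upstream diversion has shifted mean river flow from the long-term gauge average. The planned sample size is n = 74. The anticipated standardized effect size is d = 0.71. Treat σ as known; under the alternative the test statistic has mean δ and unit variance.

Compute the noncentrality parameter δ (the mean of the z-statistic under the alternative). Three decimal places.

δ = d·√n = 0.71 × √74 = 6.1077

δ ≈ 6.108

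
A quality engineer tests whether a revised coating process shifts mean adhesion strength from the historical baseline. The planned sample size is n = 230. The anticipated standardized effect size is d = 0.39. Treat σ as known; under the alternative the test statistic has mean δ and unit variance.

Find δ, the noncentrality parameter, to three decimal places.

δ ≈ 5.915

The noncentrality parameter scales effect size by the design's sample-size factor: δ = d·√n = 0.39 × √230 = 5.9146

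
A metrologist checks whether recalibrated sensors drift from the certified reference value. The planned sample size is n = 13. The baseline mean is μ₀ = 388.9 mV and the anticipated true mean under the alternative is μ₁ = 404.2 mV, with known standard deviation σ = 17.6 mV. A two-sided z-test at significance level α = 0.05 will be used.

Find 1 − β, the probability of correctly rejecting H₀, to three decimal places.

Standardized effect: d = |μ₁ − μ₀| / σ = |404.2 − 388.9| / 17.6 = 0.8693
Noncentrality parameter: δ = d·√n = 0.8693 × √13 = 3.1344
Critical value for a two-sided test at α = 0.05: z_{α/2} = 1.960.
Power = Φ(δ − 1.960) + Φ(−δ − 1.960) = Φ(1.174) + Φ(-5.094) = 0.8799 + 0.0000 = 0.8799.

Power ≈ 0.880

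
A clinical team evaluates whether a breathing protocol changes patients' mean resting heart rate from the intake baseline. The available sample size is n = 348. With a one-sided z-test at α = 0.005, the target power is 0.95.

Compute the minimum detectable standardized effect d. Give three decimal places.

d ≈ 0.226

Required noncentrality: δ = z_{0.005} + z_{0.05} = 2.576 + 1.645 = 4.221.
δ = d·√n ⇒ d = δ/√n = 4.221/√348 = 0.2263.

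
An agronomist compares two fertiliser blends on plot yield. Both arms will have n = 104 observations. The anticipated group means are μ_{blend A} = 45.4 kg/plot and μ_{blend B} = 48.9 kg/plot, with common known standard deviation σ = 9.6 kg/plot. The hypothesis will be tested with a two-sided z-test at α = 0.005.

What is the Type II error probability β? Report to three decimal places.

Standardized effect: d = |μ_{blend A} − μ_{blend B}| / σ = |45.4 − 48.9| / 9.6 = 0.3646
Noncentrality parameter: δ = d·√(n/2) = 0.3646 × √(104/2) = 2.6290
Two-sided α = 0.005 → critical value z_{0.0025} = 2.807.
Power = Φ(δ − 2.807) + Φ(−δ − 2.807) = Φ(-0.178) + Φ(-5.436) = 0.4294 + 0.0000 = 0.4294.
Type II error: β = 1 − power = 1 − 0.4294 = 0.5706.

β ≈ 0.571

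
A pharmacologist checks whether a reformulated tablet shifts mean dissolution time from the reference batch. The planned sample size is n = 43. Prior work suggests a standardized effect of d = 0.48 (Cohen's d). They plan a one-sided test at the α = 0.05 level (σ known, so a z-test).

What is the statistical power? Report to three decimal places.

Noncentrality parameter: δ = d·√n = 0.48 × √43 = 3.1476
Critical value for a one-sided test at α = 0.05: z_α = 1.645.
Power = Φ(δ − 1.645) = Φ(1.503) = 0.9335.

Power ≈ 0.934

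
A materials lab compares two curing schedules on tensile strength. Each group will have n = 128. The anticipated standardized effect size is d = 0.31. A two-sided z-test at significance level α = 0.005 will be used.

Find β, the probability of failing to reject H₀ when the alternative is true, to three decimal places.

β ≈ 0.628

Noncentrality parameter: δ = d·√(n/2) = 0.31 × √(128/2) = 2.4800
Critical value for a two-sided test at α = 0.005: z_{α/2} = 2.807.
Power = Φ(δ − 2.807) + Φ(−δ − 2.807) = Φ(-0.327) + Φ(-5.287) = 0.3718 + 0.0000 = 0.3718.
Type II error: β = 1 − power = 1 − 0.3718 = 0.6282.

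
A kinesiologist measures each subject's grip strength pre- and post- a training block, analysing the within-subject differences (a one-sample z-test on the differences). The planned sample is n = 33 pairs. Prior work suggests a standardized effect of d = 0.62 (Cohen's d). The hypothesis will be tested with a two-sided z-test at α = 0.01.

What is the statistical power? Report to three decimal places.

Power ≈ 0.838

Noncentrality parameter: δ = d·√n = 0.62 × √33 = 3.5616
Two-sided α = 0.01 → critical value z_{0.005} = 2.576.
Power = Φ(δ − 2.576) + Φ(−δ − 2.576) = Φ(0.986) + Φ(-6.137) = 0.8379 + 0.0000 = 0.8379.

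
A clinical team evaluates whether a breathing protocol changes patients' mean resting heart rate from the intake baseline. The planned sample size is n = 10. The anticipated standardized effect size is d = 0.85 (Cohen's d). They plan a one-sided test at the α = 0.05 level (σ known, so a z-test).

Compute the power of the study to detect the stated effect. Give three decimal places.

Power ≈ 0.852

Noncentrality parameter: δ = d·√n = 0.85 × √10 = 2.6879
Critical value for a one-sided test at α = 0.05: z_α = 1.645.
Power = Φ(δ − 1.645) = Φ(1.043) = 0.8515.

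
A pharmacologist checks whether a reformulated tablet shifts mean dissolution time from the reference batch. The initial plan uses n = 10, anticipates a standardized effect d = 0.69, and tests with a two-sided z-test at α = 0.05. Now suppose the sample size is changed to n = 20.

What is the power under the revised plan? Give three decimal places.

With n = 20: δ = d·√n = 0.69 × √20 = 3.0858. Critical value z_{0.025} = 1.960.
Revised power = Φ(δ − 1.960) + Φ(−δ − 1.960) = Φ(1.126) + Φ(-5.046) = 0.8699 + 0.0000 = 0.8699.

Power ≈ 0.870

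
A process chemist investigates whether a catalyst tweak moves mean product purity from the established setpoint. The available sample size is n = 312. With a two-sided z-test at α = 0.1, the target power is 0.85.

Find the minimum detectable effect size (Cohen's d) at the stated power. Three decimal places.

d ≈ 0.152

Required noncentrality: δ = z_{0.05} + z_{0.15} = 1.645 + 1.036 = 2.681.
(Lower-tail contribution to power is negligible for δ > 0.)
δ = d·√n ⇒ d = δ/√n = 2.681/√312 = 0.1518.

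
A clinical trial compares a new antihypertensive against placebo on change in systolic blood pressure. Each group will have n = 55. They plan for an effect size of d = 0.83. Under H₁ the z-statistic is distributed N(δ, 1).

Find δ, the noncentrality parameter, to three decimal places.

δ ≈ 4.353

The noncentrality parameter scales effect size by the design's sample-size factor: δ = d·√(n/2) = 0.83 × √(55/2) = 4.3526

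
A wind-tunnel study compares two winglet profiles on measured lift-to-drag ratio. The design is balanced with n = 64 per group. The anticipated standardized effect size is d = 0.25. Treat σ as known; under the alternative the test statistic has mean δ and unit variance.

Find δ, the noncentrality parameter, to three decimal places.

δ = d·√(n/2) = 0.25 × √(64/2) = 1.4142

δ ≈ 1.414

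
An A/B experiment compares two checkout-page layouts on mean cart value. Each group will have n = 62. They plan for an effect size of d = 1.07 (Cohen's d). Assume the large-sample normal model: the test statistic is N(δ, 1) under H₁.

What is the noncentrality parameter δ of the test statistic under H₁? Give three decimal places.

δ = d·√(n/2) = 1.07 × √(62/2) = 5.9575

δ ≈ 5.958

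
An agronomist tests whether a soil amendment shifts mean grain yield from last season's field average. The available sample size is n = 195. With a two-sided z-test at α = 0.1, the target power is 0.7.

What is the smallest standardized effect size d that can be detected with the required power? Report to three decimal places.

Need Φ(δ − 1.645) = 0.7, so δ = 1.645 + 0.524 = 2.169.
(Lower-tail contribution to power is negligible for δ > 0.)
δ = d·√n ⇒ d = δ/√n = 2.169/√195 = 0.1553.

d ≈ 0.155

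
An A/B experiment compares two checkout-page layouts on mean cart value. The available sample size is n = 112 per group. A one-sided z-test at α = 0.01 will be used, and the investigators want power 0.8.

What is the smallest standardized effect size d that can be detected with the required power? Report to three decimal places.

d ≈ 0.423

Required noncentrality: δ = z_{0.01} + z_{0.20} = 2.326 + 0.842 = 3.168.
δ = d·√(n/2) ⇒ d = δ/√(n/2) = 3.168/√(112/2) = 0.4233.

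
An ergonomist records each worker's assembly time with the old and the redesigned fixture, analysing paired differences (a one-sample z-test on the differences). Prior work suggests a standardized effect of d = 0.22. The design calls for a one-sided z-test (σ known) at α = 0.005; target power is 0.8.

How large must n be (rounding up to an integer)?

n = 242

For power 0.8 need Φ(δ − z_{0.005}) = 0.8, so δ = z_{0.005} + z_{0.20} = 2.576 + 0.842 = 3.417.
δ = d·√n ⇒ n = (δ/d)² = (3.417 / 0.22)² = 241.30.
Round up to the next whole unit.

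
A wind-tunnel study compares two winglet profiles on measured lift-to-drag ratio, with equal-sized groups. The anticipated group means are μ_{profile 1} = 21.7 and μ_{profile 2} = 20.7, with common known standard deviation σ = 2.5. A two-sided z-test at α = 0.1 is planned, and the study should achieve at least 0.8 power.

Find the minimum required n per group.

Standardized effect: d = |μ_{profile 1} − μ_{profile 2}| / σ = |21.7 − 20.7| / 2.5 = 0.4000
For power 0.8 need Φ(δ − z_{0.05}) = 0.8, so δ = z_{0.05} + z_{0.20} = 1.645 + 0.842 = 2.486.
(Ignoring the negligible lower-tail rejection probability gives the usual closed-form inversion.)
δ = d·√(n/2) ⇒ n = 2(δ/d)² = 2 × (2.486 / 0.4000)² = 77.28.
Round up to the next whole unit.

n = 78 per group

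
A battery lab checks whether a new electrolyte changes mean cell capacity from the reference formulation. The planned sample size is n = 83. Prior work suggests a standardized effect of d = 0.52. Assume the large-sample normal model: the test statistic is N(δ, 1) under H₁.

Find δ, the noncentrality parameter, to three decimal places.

δ ≈ 4.737

δ = d·√n = 0.52 × √83 = 4.7374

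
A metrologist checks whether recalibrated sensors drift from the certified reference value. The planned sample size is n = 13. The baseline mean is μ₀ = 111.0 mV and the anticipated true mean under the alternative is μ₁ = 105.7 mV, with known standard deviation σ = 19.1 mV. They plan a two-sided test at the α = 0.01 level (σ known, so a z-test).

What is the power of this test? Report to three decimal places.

Power ≈ 0.058

Standardized effect: d = |μ₁ − μ₀| / σ = |105.7 − 111.0| / 19.1 = 0.2775
Noncentrality parameter: δ = d·√n = 0.2775 × √13 = 1.0005
Two-sided α = 0.01 → critical value z_{0.005} = 2.576.
Power = Φ(δ − 2.576) + Φ(−δ − 2.576) = Φ(-1.575) + Φ(-3.576) = 0.0576 + 0.0002 = 0.0578.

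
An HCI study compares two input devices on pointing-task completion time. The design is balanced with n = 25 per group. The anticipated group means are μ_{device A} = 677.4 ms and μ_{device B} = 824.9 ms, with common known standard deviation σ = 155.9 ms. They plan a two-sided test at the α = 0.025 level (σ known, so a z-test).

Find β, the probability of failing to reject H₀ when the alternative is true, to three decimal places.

β ≈ 0.135

Standardized effect: d = |μ_{device A} − μ_{device B}| / σ = |677.4 − 824.9| / 155.9 = 0.9461
Noncentrality parameter: δ = d·√(n/2) = 0.9461 × √(25/2) = 3.3450
Two-sided α = 0.025 → critical value z_{0.0125} = 2.241.
Power = Φ(δ − 2.241) + Φ(−δ − 2.241) = Φ(1.104) + Φ(-5.586) = 0.8651 + 0.0000 = 0.8651.
Type II error: β = 1 − power = 1 − 0.8651 = 0.1349.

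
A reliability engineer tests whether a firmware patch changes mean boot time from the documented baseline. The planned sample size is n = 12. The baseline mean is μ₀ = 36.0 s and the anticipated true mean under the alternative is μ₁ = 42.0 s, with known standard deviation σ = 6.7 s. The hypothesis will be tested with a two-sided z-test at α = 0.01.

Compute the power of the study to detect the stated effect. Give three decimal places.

Power ≈ 0.701

Standardized effect: d = |μ₁ − μ₀| / σ = |42.0 − 36.0| / 6.7 = 0.8955
Noncentrality parameter: δ = d·√n = 0.8955 × √12 = 3.1022
Critical value for a two-sided test at α = 0.01: z_{α/2} = 2.576.
Power = Φ(δ − 2.576) + Φ(−δ − 2.576) = Φ(0.526) + Φ(-5.678) = 0.7007 + 0.0000 = 0.7007.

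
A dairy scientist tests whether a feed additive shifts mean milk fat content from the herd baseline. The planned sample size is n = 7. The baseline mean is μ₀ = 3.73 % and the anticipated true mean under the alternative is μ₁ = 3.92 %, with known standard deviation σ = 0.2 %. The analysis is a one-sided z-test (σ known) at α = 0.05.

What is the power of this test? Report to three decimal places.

Power ≈ 0.807

Standardized effect: d = |μ₁ − μ₀| / σ = |3.92 − 3.73| / 0.2 = 0.9500
Noncentrality parameter: δ = d·√n = 0.9500 × √7 = 2.5135
Critical value for a one-sided test at α = 0.05: z_α = 1.645.
Power = Φ(δ − 1.645) = Φ(0.869) = 0.8075.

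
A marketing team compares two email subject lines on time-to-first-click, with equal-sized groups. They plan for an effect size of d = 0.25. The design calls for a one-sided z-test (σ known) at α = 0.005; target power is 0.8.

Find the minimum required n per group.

Set Φ(δ − 2.576) = 0.8; then δ − 2.576 = Φ⁻¹(0.8) = 0.842, giving δ = 3.417.
δ = d·√(n/2) ⇒ n = 2(δ/d)² = 2 × (3.417 / 0.25)² = 373.73.
Round up to the next whole unit.

n = 374 per group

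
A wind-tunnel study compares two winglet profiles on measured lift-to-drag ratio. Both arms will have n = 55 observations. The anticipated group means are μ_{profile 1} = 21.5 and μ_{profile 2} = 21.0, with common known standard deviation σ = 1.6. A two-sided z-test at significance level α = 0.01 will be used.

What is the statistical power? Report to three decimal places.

Standardized effect: d = |μ_{profile 1} − μ_{profile 2}| / σ = |21.5 − 21.0| / 1.6 = 0.3125
Noncentrality parameter: δ = d·√(n/2) = 0.3125 × √(55/2) = 1.6388
Critical value for a two-sided test at α = 0.01: z_{α/2} = 2.576.
Power = Φ(δ − 2.576) + Φ(−δ − 2.576) = Φ(-0.937) + Φ(-4.215) = 0.1744 + 0.0000 = 0.1744.

Power ≈ 0.174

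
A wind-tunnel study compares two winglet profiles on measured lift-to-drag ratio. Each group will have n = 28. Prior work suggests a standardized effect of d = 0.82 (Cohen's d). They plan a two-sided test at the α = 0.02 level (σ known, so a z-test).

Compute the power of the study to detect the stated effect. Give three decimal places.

Noncentrality parameter: δ = d·√(n/2) = 0.82 × √(28/2) = 3.0682
Critical value for a two-sided test at α = 0.02: z_{α/2} = 2.326.
Power = Φ(δ − 2.326) + Φ(−δ − 2.326) = Φ(0.742) + Φ(-5.395) = 0.7709 + 0.0000 = 0.7709.

Power ≈ 0.771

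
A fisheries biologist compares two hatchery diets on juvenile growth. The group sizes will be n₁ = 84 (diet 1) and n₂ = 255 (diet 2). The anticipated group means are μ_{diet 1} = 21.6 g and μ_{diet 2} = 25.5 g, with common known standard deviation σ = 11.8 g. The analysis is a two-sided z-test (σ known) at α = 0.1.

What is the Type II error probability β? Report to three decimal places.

β ≈ 0.163

Standardized effect: d = |μ_{diet 1} − μ_{diet 2}| / σ = |21.6 − 25.5| / 11.8 = 0.3305
Noncentrality parameter: δ = d / √(1/n₁ + 1/n₂) = 0.3305 / √(1/84 + 1/255) = 2.6272
Two-sided α = 0.1 → critical value z_{0.05} = 1.645.
Power = Φ(δ − 1.645) + Φ(−δ − 1.645) = Φ(0.982) + Φ(-4.272) = 0.8370 + 0.0000 = 0.8370.
Type II error: β = 1 − power = 1 − 0.8370 = 0.1630.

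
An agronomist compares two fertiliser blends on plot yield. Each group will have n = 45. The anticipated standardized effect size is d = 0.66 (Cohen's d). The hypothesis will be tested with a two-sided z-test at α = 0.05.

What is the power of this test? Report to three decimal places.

Noncentrality parameter: δ = d·√(n/2) = 0.66 × √(45/2) = 3.1307
Critical value for a two-sided test at α = 0.05: z_{α/2} = 1.960.
Power = Φ(δ − 1.960) + Φ(−δ − 1.960) = Φ(1.171) + Φ(-5.091) = 0.8791 + 0.0000 = 0.8791.

Power ≈ 0.879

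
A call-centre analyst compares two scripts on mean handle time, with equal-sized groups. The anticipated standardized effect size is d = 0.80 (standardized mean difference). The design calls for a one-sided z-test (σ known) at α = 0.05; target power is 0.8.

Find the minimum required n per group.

n = 20 per group

Set Φ(δ − 1.645) = 0.8; then δ − 1.645 = Φ⁻¹(0.8) = 0.842, giving δ = 2.486.
δ = d·√(n/2) ⇒ n = 2(δ/d)² = 2 × (2.486 / 0.80)² = 19.32.
Round up to the next whole unit.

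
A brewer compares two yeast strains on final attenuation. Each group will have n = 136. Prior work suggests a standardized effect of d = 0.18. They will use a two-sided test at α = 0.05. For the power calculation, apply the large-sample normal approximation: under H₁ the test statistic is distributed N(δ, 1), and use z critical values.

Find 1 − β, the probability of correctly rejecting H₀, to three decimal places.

Noncentrality parameter: δ = d·√(n/2) = 0.18 × √(136/2) = 1.4843
Critical value for a two-sided test at α = 0.05: z_{α/2} = 1.960.
Power = Φ(δ − 1.960) + Φ(−δ − 1.960) = Φ(-0.476) + Φ(-3.444) = 0.3172 + 0.0003 = 0.3174.

Power ≈ 0.317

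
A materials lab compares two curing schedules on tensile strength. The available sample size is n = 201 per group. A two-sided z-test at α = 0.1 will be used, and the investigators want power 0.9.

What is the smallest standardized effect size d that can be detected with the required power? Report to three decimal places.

Required noncentrality: δ = z_{0.05} + z_{0.10} = 1.645 + 1.282 = 2.926.
(Lower-tail contribution to power is negligible for δ > 0.)
δ = d·√(n/2) ⇒ d = δ/√(n/2) = 2.926/√(201/2) = 0.2919.

d ≈ 0.292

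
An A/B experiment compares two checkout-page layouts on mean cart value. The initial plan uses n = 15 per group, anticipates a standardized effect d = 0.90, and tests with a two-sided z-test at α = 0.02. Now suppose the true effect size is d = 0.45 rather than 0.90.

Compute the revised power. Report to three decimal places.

Power ≈ 0.137

With d = 0.45: δ = d·√(n/2) = 0.45 × √(15/2) = 1.2324. Critical value z_{0.01} = 2.326.
Revised power = Φ(δ − 2.326) + Φ(−δ − 2.326) = Φ(-1.094) + Φ(-3.559) = 0.1370 + 0.0002 = 0.1372.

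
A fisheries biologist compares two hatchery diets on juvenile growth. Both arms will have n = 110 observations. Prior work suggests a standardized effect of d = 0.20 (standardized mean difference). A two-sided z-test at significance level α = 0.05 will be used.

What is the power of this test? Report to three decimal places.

Noncentrality parameter: δ = d·√(n/2) = 0.20 × √(110/2) = 1.4832
Critical value for a two-sided test at α = 0.05: z_{α/2} = 1.960.
Power = Φ(δ − 1.960) + Φ(−δ − 1.960) = Φ(-0.477) + Φ(-3.443) = 0.3168 + 0.0003 = 0.3171.

Power ≈ 0.317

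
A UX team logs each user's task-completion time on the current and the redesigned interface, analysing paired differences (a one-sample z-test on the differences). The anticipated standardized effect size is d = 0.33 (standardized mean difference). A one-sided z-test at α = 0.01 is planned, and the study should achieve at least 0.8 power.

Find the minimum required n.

For power 0.8 need Φ(δ − z_{0.01}) = 0.8, so δ = z_{0.01} + z_{0.20} = 2.326 + 0.842 = 3.168.
δ = d·√n ⇒ n = (δ/d)² = (3.168 / 0.33)² = 92.16.
Round up to the next whole unit.

n = 93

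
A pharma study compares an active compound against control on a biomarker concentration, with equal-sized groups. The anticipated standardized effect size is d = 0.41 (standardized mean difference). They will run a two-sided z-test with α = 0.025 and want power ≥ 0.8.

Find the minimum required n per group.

n = 114 per group

Set Φ(δ − 2.241) = 0.8; then δ − 2.241 = Φ⁻¹(0.8) = 0.842, giving δ = 3.083.
(For δ > 0 the lower-tail rejection region contributes negligibly to power, so the one-term inversion is standard.)
δ = d·√(n/2) ⇒ n = 2(δ/d)² = 2 × (3.083 / 0.41)² = 113.09.
Rounding up, n = 114 per group.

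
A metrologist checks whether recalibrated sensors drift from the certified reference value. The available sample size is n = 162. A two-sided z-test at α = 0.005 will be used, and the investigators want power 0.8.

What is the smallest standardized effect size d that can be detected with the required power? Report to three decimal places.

Required noncentrality: δ = z_{0.0025} + z_{0.20} = 2.807 + 0.842 = 3.649.
(The second rejection-region term Φ(−δ − z_{α/2}) is negligible and dropped.)
δ = d·√n ⇒ d = δ/√n = 3.649/√162 = 0.2867.

d ≈ 0.287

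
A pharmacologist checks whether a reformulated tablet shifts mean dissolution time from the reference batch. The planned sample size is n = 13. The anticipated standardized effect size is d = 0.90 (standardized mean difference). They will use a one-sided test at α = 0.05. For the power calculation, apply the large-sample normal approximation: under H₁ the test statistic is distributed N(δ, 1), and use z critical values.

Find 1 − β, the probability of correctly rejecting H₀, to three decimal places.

Power ≈ 0.945

Noncentrality parameter: δ = d·√n = 0.90 × √13 = 3.2450
One-sided α = 0.05 → critical value z_{0.05} = 1.645.
Power = Φ(δ − 1.645) = Φ(1.600) = 0.9452.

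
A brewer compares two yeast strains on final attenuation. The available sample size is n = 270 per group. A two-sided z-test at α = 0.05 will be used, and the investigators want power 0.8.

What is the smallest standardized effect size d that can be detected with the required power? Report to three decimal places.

d ≈ 0.241

Required noncentrality: δ = z_{0.025} + z_{0.20} = 1.960 + 0.842 = 2.802.
(The second rejection-region term Φ(−δ − z_{α/2}) is negligible and dropped.)
δ = d·√(n/2) ⇒ d = δ/√(n/2) = 2.802/√(270/2) = 0.2411.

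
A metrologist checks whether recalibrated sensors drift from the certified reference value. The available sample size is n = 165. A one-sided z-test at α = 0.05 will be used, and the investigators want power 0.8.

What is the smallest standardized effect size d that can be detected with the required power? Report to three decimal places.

d ≈ 0.194

Required noncentrality: δ = z_{0.05} + z_{0.20} = 1.645 + 0.842 = 2.486.
δ = d·√n ⇒ d = δ/√n = 2.486/√165 = 0.1936.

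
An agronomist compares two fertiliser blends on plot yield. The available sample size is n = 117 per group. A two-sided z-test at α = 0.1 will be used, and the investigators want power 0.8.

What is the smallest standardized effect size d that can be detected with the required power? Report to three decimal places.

d ≈ 0.325

Required noncentrality: δ = z_{0.05} + z_{0.20} = 1.645 + 0.842 = 2.486.
(Lower-tail contribution to power is negligible for δ > 0.)
δ = d·√(n/2) ⇒ d = δ/√(n/2) = 2.486/√(117/2) = 0.3251.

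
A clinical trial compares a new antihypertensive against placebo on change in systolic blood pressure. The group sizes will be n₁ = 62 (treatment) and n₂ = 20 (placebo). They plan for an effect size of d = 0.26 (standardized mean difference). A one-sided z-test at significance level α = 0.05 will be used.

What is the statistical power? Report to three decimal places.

Noncentrality parameter: δ = d / √(1/n₁ + 1/n₂) = 0.26 / √(1/62 + 1/20) = 1.0111
Critical value for a one-sided test at α = 0.05: z_α = 1.645.
Power = P(Z > 1.645 − δ) = Φ(-0.634) = 0.2631.

Power ≈ 0.263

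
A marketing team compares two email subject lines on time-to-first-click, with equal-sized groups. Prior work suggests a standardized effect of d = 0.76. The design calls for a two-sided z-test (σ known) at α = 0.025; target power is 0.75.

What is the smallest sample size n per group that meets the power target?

n = 30 per group

Set Φ(δ − 2.241) = 0.75; then δ − 2.241 = Φ⁻¹(0.75) = 0.674, giving δ = 2.916.
(The Φ(−δ − z_{α/2}) term is vanishingly small for δ > 0 and is dropped in the standard sample-size formula.)
δ = d·√(n/2) ⇒ n = 2(δ/d)² = 2 × (2.916 / 0.76)² = 29.44.
Rounding up, n = 30 per group.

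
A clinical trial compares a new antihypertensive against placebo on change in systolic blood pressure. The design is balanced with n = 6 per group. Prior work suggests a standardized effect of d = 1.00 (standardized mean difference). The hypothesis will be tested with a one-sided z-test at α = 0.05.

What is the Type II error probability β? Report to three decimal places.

β ≈ 0.465

Noncentrality parameter: δ = d·√(n/2) = 1.00 × √(6/2) = 1.7321
One-sided α = 0.05 → critical value z_{0.05} = 1.645.
Power = P(Z > 1.645 − δ) = Φ(0.087) = 0.5347.
Type II error: β = 1 − power = 1 − 0.5347 = 0.4653.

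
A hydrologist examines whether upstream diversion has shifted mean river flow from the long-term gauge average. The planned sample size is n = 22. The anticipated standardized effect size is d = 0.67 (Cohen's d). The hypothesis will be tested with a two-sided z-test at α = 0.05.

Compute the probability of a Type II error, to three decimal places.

Noncentrality parameter: δ = d·√n = 0.67 × √22 = 3.1426
Two-sided α = 0.05 → critical value z_{0.025} = 1.960.
Power = Φ(δ − 1.960) + Φ(−δ − 1.960) = Φ(1.183) + Φ(-5.103) = 0.8815 + 0.0000 = 0.8815.
Type II error: β = 1 − power = 1 − 0.8815 = 0.1185.

β ≈ 0.118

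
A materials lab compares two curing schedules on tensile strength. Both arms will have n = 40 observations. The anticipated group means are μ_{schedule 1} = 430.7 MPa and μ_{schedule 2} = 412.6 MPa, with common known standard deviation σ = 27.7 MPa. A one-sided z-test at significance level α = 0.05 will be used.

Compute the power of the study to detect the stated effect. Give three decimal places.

Power ≈ 0.899

Standardized effect: d = |μ_{schedule 1} − μ_{schedule 2}| / σ = |430.7 − 412.6| / 27.7 = 0.6534
Noncentrality parameter: δ = d·√(n/2) = 0.6534 × √(40/2) = 2.9222
Critical value for a one-sided test at α = 0.05: z_α = 1.645.
Power = P(Z > 1.645 − δ) = Φ(1.277) = 0.8993.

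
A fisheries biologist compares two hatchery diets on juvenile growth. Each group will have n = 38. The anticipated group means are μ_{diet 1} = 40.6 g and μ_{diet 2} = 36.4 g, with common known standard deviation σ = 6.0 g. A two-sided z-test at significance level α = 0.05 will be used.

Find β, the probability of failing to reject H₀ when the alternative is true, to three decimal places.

Standardized effect: d = |μ_{diet 1} − μ_{diet 2}| / σ = |40.6 − 36.4| / 6.0 = 0.7000
Noncentrality parameter: δ = d·√(n/2) = 0.7000 × √(38/2) = 3.0512
Critical value for a two-sided test at α = 0.05: z_{α/2} = 1.960.
Power = Φ(δ − 1.960) + Φ(−δ − 1.960) = Φ(1.091) + Φ(-5.011) = 0.8624 + 0.0000 = 0.8624.
Type II error: β = 1 − power = 1 − 0.8624 = 0.1376.

β ≈ 0.138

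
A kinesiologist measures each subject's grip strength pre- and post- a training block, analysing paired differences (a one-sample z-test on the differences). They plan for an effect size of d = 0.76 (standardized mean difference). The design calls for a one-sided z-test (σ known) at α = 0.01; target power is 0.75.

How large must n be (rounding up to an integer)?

Set Φ(δ − 2.326) = 0.75; then δ − 2.326 = Φ⁻¹(0.75) = 0.674, giving δ = 3.001.
δ = d·√n ⇒ n = (δ/d)² = (3.001 / 0.76)² = 15.59.
Rounding up, n = 16.

n = 16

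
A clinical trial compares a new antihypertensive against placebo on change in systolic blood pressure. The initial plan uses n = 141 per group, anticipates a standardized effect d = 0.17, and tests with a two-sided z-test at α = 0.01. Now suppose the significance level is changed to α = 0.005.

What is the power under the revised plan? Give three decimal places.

δ = d·√(n/2) = 0.17 × √(141/2) = 1.4274 (unchanged). New critical value: z_{0.0025} = 2.807.
Revised power = Φ(δ − 2.807) + Φ(−δ − 2.807) = Φ(-1.380) + Φ(-4.234) = 0.0838 + 0.0000 = 0.0839.

Power ≈ 0.084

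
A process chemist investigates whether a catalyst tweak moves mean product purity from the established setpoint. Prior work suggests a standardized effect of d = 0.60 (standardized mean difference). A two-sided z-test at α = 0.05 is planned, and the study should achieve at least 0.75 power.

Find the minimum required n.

n = 20

For power 0.75 need Φ(δ − z_{0.025}) = 0.75, so δ = z_{0.025} + z_{0.25} = 1.960 + 0.674 = 2.634.
(The Φ(−δ − z_{α/2}) term is vanishingly small for δ > 0 and is dropped in the standard sample-size formula.)
δ = d·√n ⇒ n = (δ/d)² = (2.634 / 0.60)² = 19.28.
Rounding up, n = 20.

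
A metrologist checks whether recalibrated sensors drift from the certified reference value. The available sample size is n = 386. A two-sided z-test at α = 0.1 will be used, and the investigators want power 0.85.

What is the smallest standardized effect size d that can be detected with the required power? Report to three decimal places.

Need Φ(δ − 1.645) = 0.85, so δ = 1.645 + 1.036 = 2.681.
(Lower-tail contribution to power is negligible for δ > 0.)
δ = d·√n ⇒ d = δ/√n = 2.681/√386 = 0.1365.

d ≈ 0.136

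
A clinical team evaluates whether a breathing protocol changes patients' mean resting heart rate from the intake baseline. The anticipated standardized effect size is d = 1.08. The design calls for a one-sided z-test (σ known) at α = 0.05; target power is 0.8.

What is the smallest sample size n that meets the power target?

n = 6

For power 0.8 need Φ(δ − z_{0.05}) = 0.8, so δ = z_{0.05} + z_{0.20} = 1.645 + 0.842 = 2.486.
δ = d·√n ⇒ n = (δ/d)² = (2.486 / 1.08)² = 5.30.
Rounding up, n = 6.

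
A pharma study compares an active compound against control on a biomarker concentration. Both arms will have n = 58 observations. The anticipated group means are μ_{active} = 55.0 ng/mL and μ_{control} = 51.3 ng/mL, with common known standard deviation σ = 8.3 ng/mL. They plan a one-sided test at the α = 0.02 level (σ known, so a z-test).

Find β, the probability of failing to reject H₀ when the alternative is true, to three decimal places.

Standardized effect: d = |μ_{active} − μ_{control}| / σ = |55.0 − 51.3| / 8.3 = 0.4458
Noncentrality parameter: δ = d·√(n/2) = 0.4458 × √(58/2) = 2.4006
One-sided α = 0.02 → critical value z_{0.02} = 2.054.
Power = Φ(δ − 2.054) = Φ(0.347) = 0.6357.
Type II error: β = 1 − power = 1 − 0.6357 = 0.3643.

β ≈ 0.364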